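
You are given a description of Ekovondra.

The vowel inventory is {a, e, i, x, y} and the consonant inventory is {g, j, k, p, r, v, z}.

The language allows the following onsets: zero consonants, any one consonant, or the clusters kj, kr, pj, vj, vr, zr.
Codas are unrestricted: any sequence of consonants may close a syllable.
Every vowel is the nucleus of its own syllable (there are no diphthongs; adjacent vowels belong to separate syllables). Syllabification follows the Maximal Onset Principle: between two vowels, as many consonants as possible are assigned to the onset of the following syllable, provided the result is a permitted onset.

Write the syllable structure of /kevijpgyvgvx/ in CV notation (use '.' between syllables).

CV.CVCC.CVCC.CV

The vowels are e, i, y, x — 4 nuclei, so 4 syllables.
V1 /e/ – V2 /i/: just /v/ — single C goes to the following onset.
V2 /i/ – V3 /y/: /jpg/ — longest licit onset from the right is /g/, leaving /jp/ as coda.
V3 /y/ – V4 /x/: /vgv/; trying suffixes from longest down, /v/ is the first permitted one, so coda /vg/ | onset /v/.
Syllabification: ke.vijp.gyvg.vx.
Mapping each syllable to C/V: /ke/ → CV, /vijp/ → CVCC, /gyvg/ → CVCC, /vx/ → CV.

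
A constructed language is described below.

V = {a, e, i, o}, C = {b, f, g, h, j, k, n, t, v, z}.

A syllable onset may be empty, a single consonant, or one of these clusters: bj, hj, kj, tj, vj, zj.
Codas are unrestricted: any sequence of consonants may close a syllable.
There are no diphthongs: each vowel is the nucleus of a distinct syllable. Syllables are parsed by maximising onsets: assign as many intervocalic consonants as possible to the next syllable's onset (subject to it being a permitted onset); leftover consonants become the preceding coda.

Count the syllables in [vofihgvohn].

3

Vowels present: o, i, o; each is a nucleus, giving 3 syllables.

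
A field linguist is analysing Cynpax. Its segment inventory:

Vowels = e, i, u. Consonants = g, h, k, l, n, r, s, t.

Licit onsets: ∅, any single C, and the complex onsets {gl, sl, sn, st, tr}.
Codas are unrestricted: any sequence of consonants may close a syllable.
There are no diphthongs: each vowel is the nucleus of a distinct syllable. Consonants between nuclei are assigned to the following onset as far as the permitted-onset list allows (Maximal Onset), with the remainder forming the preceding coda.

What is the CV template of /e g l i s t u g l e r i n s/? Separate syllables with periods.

Vowels present: e, i, u, e, i; each is a nucleus, giving 5 syllables.
σ1/σ2 boundary: /gl/ is a licit onset in full, so it all attaches to the next syllable.
σ2/σ3 boundary: /st/ — entire cluster is a permitted onset → onset /st/, coda ∅.
σ3/σ4 boundary: /gl/ — entire cluster is a permitted onset → onset /gl/, coda ∅.
σ4/σ5 boundary: /r/ is a single consonant, so it becomes the next onset.
Putting it together: e.gli.stu.gle.rins.
Mapping each syllable to C/V: /e/ → V, /gli/ → CCV, /stu/ → CCV, /gle/ → CCV, /rins/ → CVCC.

V.CCV.CCV.CCV.CVCC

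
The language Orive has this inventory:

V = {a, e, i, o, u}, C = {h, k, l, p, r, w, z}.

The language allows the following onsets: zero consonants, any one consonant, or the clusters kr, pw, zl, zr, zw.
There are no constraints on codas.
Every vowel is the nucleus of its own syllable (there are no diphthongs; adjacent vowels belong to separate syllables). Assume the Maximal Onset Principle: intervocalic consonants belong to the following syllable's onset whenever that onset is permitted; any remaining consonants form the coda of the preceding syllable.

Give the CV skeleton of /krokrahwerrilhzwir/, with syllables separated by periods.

CCV.CCVC.CVC.CVCC.CCVC

The vowels are o, a, e, i, i — 5 nuclei, so 5 syllables.
σ1/σ2 boundary: /kr/ — entire cluster is a permitted onset → onset /kr/, coda ∅.
σ2/σ3 boundary: cluster /hw/ — the longest permitted-onset suffix is /w/; onset = /w/, preceding coda = /h/.
σ3/σ4 boundary: /rr/; trying suffixes from longest down, /r/ is the first permitted one, so coda /r/ | onset /r/.
σ4/σ5 boundary: /lhzw/; trying suffixes from longest down, /zw/ is the first permitted one, so coda /lh/ | onset /zw/.
Putting it together: kro.krah.wer.rilh.zwir.
Mapping each syllable to C/V: /kro/ → CCV, /krah/ → CCVC, /wer/ → CVC, /rilh/ → CVCC, /zwir/ → CCVC.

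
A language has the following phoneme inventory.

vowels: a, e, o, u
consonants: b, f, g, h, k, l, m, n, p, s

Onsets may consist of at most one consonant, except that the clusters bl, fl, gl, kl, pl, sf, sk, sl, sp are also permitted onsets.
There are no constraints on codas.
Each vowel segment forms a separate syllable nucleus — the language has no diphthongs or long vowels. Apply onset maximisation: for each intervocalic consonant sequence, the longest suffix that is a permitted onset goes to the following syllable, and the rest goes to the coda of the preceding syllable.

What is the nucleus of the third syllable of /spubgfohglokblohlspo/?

Nuclei (vowels): u, o, o, o, o → 5 syllables.
The third nucleus (vowel 3 from the left) is /o/.

o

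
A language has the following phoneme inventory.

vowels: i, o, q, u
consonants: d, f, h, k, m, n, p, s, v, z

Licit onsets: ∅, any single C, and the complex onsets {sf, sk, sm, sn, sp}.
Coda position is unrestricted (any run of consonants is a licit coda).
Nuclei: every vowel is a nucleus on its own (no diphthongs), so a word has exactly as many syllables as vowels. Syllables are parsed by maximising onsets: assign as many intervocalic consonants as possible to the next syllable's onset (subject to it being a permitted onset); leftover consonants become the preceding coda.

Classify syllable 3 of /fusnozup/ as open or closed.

Nuclei (vowels): u, o, u → 3 syllables.
σ1/σ2 boundary: cluster /sn/ — /sn/ is itself a permitted onset, so the whole cluster goes right; preceding coda = ∅.
σ2/σ3 boundary: just /z/ — single C goes to the following onset.
Result: fu.sno.zup.
Syllable 3 is /zup/ with coda /p/, so it is closed.

closed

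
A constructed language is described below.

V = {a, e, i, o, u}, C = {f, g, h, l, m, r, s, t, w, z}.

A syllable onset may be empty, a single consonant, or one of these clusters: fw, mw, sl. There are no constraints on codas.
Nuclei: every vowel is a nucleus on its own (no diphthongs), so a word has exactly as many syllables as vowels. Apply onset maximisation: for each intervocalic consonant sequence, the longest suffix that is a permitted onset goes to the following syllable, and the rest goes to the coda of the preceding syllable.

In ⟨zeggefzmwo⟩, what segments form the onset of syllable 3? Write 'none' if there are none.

Nuclei (vowels): e, e, o → 3 syllables.
σ1/σ2 boundary: cluster /gg/ — the longest permitted-onset suffix is /g/; onset = /g/, preceding coda = /g/.
σ2/σ3 boundary: /fzmw/ — longest licit onset from the right is /mw/, leaving /fz/ as coda.
Putting it together: zeg.gefz.mwo.
Syllable 3 is /mwo/: onset /mw/, nucleus /o/, coda ∅.

mw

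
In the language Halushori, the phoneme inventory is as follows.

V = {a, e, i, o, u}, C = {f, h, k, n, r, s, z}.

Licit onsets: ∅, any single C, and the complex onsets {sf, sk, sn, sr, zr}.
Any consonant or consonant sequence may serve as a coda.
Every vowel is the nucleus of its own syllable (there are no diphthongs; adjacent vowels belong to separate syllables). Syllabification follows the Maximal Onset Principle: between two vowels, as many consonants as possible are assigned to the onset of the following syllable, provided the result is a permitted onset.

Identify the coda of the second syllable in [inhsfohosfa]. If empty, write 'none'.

none

The vowels are i, o, o, a — 4 nuclei, so 4 syllables.
σ1/σ2 boundary: /nhsf/ splits as /nh/ + /sf/ (/sf/ is the longest suffix that is a licit onset).
σ2/σ3 boundary: /h/ is a single consonant, so it becomes the next onset.
σ3/σ4 boundary: /sf/ — entire cluster is a permitted onset → onset /sf/, coda ∅.
Syllabification: inh.sfo.ho.sfa.
Syllable 2 is /sfo/: onset /sf/, nucleus /o/, coda ∅.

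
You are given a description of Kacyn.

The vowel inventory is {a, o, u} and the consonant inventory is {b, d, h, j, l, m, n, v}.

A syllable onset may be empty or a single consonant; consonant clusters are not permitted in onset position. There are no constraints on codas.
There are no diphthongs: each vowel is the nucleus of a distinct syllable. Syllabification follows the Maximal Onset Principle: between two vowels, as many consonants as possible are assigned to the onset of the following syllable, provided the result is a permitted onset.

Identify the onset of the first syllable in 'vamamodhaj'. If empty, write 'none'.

Vowels present: a, a, o, a; each is a nucleus, giving 4 syllables.
V1 /a/ – V2 /a/: /m/ → onset of the next syllable (single consonants are always licit onsets).
V2 /a/ – V3 /o/: /m/ is a single consonant, so it becomes the next onset.
V3 /o/ – V4 /a/: cluster /dh/ — the longest permitted-onset suffix is /h/; onset = /h/, preceding coda = /d/.
Result: va.ma.mod.haj.
Syllable 1 is /va/: onset /v/, nucleus /a/, coda ∅.

v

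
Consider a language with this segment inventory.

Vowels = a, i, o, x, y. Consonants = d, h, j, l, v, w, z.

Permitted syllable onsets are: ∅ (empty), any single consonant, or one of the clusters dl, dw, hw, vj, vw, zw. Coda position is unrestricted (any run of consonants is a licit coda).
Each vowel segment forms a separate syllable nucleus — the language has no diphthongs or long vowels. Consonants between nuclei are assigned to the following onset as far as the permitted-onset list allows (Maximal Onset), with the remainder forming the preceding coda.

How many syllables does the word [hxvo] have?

2

Vowels present: x, o; each is a nucleus, giving 2 syllables.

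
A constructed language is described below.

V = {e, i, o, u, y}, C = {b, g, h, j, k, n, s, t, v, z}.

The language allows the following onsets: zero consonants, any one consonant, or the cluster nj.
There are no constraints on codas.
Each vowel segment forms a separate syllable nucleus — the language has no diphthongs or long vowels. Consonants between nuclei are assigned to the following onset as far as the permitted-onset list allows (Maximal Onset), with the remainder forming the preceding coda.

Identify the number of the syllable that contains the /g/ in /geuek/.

Vowels present: e, u, e; each is a nucleus, giving 3 syllables.
Between /e/ (V1) and /u/ (V2): hiatus — the boundary sits between the two vowels.
Between /u/ (V2) and /e/ (V3): no consonants, so the boundary falls immediately after /u/.
Syllabification: ge.u.ek.
The /g/ is in the onset of syllable 1 (/ge/).

1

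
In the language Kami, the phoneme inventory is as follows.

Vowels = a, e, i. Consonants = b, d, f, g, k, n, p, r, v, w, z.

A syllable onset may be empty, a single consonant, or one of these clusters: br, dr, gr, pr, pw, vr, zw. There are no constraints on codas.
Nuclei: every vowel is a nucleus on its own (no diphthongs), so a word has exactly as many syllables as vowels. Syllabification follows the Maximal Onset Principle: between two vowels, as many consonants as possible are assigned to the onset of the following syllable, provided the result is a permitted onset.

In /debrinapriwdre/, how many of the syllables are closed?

1

Nuclei (vowels): e, i, a, i, e → 5 syllables.
σ1/σ2 boundary: cluster /br/ — /br/ is itself a permitted onset, so the whole cluster goes right; preceding coda = ∅.
σ2/σ3 boundary: /n/ → onset of the next syllable (single consonants are always licit onsets).
σ3/σ4 boundary: cluster /pr/ — /pr/ is itself a permitted onset, so the whole cluster goes right; preceding coda = ∅.
σ4/σ5 boundary: cluster /wdr/ — the longest permitted-onset suffix is /dr/; onset = /dr/, preceding coda = /w/.
Result: de.bri.na.priw.dre.
Classifying each syllable: /de/ (open), /bri/ (open), /na/ (open), /priw/ (closed), /dre/ (open).
Closed syllables: 1.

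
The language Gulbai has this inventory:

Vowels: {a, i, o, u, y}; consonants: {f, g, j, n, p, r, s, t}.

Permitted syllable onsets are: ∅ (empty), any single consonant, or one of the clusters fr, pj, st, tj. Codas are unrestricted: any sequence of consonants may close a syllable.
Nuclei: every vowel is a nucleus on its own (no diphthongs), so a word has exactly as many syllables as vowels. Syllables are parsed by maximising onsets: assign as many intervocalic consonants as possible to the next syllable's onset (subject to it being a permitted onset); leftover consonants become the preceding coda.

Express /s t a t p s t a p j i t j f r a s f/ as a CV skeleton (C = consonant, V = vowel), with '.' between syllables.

Nuclei (vowels): a, a, i, a → 4 syllables.
Between /a/ (V1) and /a/ (V2): /tpst/ splits as /tp/ + /st/ (/st/ is the longest suffix that is a licit onset).
Between /a/ (V2) and /i/ (V3): /pj/ — entire cluster is a permitted onset → onset /pj/, coda ∅.
Between /i/ (V3) and /a/ (V4): /tjfr/ splits as /tj/ + /fr/ (/fr/ is the longest suffix that is a licit onset).
Result: statp.sta.pjitj.frasf.
Mapping each syllable to C/V: /statp/ → CCVCC, /sta/ → CCV, /pjitj/ → CCVCC, /frasf/ → CCVCC.

CCVCC.CCV.CCVCC.CCVCC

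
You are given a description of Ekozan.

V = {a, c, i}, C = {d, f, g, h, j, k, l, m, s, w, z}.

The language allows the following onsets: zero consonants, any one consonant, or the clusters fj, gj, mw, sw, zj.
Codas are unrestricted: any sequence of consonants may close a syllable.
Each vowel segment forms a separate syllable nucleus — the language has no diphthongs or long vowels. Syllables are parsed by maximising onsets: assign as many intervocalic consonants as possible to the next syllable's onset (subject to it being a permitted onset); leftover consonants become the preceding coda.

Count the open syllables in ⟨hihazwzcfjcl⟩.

Vowels present: i, a, c, c; each is a nucleus, giving 4 syllables.
V1 /i/ – V2 /a/: just /h/ — single C goes to the following onset.
V2 /a/ – V3 /c/: /zwz/ — longest licit onset from the right is /z/, leaving /zw/ as coda.
V3 /c/ – V4 /c/: cluster /fj/ — /fj/ is itself a permitted onset, so the whole cluster goes right; preceding coda = ∅.
Result: hi.hazw.zc.fjcl.
Classifying each syllable: /hi/ (open), /hazw/ (closed), /zc/ (open), /fjcl/ (closed).
Open syllables: 2.

2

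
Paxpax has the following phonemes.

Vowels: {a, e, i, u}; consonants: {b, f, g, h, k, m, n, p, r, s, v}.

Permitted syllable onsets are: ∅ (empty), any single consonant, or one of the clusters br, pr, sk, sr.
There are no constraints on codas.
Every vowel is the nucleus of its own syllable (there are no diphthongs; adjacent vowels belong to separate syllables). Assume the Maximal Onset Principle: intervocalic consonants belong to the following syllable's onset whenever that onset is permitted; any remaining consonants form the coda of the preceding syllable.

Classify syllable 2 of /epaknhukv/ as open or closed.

Vowels present: e, a, u; each is a nucleus, giving 3 syllables.
V1 /e/ – V2 /a/: /p/ is a single consonant, so it becomes the next onset.
V2 /a/ – V3 /u/: /knh/ splits as /kn/ + /h/ (/h/ is the longest suffix that is a licit onset).
Syllabification: e.pakn.hukv.
Syllable 2 is /pakn/ with coda /kn/, so it is closed.

closed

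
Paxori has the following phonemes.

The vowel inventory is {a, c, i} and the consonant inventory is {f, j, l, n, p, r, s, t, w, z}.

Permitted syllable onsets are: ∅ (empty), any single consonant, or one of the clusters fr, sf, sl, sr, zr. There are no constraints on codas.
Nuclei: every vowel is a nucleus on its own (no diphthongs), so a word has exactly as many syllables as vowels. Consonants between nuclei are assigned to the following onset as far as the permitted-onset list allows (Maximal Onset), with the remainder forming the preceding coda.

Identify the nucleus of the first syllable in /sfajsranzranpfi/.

Nuclei (vowels): a, a, a, i → 4 syllables.
The first nucleus (vowel 1 from the left) is /a/.

a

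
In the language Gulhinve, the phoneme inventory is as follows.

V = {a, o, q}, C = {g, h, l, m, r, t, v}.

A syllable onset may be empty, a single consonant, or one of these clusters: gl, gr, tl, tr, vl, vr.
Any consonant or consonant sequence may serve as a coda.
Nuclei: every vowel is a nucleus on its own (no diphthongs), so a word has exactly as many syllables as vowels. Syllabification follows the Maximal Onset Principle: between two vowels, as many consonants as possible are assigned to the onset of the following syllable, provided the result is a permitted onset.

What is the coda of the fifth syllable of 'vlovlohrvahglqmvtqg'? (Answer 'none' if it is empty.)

g

The vowels are o, o, a, q, q — 5 nuclei, so 5 syllables.
Between /o/ (V1) and /o/ (V2): cluster /vl/ — /vl/ is itself a permitted onset, so the whole cluster goes right; preceding coda = ∅.
Between /o/ (V2) and /a/ (V3): /hrv/ splits as /hr/ + /v/ (/v/ is the longest suffix that is a licit onset).
Between /a/ (V3) and /q/ (V4): /hgl/ splits as /h/ + /gl/ (/gl/ is the longest suffix that is a licit onset).
Between /q/ (V4) and /q/ (V5): cluster /mvt/ — the longest permitted-onset suffix is /t/; onset = /t/, preceding coda = /mv/.
Syllabification: vlo.vlohr.vah.glqmv.tqg.
Syllable 5 is /tqg/: onset /t/, nucleus /q/, coda /g/.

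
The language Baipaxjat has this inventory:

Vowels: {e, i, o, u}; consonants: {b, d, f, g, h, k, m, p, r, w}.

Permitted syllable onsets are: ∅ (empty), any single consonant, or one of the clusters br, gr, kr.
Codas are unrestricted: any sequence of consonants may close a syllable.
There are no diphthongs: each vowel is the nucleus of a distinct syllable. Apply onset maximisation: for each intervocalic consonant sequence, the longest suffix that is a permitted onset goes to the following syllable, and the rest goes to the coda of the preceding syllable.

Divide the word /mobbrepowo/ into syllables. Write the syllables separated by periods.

mob.bre.po.wo

Vowels present: o, e, o, o; each is a nucleus, giving 4 syllables.
Between /o/ (V1) and /e/ (V2): cluster /bbr/ — the longest permitted-onset suffix is /br/; onset = /br/, preceding coda = /b/.
Between /e/ (V2) and /o/ (V3): /p/ → onset of the next syllable (single consonants are always licit onsets).
Between /o/ (V3) and /o/ (V4): /w/ is a single consonant, so it becomes the next onset.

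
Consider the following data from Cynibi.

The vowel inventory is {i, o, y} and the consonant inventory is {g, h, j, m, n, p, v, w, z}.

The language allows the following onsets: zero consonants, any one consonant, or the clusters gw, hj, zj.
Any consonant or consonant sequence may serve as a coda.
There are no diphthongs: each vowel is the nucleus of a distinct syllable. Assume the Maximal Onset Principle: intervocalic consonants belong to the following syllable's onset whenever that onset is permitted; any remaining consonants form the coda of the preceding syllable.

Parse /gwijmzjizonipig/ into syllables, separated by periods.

The vowels are i, i, o, i, i — 5 nuclei, so 5 syllables.
Between /i/ (V1) and /i/ (V2): /jmzj/; trying suffixes from longest down, /zj/ is the first permitted one, so coda /jm/ | onset /zj/.
Between /i/ (V2) and /o/ (V3): /z/ is a single consonant, so it becomes the next onset.
Between /o/ (V3) and /i/ (V4): /n/ is a single consonant, so it becomes the next onset.
Between /i/ (V4) and /i/ (V5): /p/ → onset of the next syllable (single consonants are always licit onsets).

gwijm.zji.zo.ni.pig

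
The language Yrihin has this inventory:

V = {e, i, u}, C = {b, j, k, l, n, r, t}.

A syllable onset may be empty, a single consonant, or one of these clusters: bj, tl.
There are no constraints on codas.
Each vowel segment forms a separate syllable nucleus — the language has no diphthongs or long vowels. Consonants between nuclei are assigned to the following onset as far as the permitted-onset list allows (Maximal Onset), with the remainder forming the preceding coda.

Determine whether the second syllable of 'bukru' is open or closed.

Nuclei (vowels): u, u → 2 syllables.
V1 /u/ – V2 /u/: /kr/ — longest licit onset from the right is /r/, leaving /k/ as coda.
So the parse is buk.ru.
Syllable 2 is /ru/; it ends in its nucleus with no coda, so it is open.

open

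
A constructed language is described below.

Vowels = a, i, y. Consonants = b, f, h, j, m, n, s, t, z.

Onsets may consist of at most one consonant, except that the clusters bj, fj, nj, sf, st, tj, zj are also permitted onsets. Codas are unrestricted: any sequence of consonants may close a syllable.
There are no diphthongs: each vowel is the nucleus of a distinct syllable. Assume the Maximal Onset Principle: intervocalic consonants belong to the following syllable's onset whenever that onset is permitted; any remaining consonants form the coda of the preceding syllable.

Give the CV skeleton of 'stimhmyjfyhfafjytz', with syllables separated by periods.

CCVCC.CVC.CVC.CV.CCVCC

Vowels present: i, y, y, a, y; each is a nucleus, giving 5 syllables.
/i…y/ gap (V1→V2): /mhm/ — longest licit onset from the right is /m/, leaving /mh/ as coda.
/y…y/ gap (V2→V3): /jf/ splits as /j/ + /f/ (/f/ is the longest suffix that is a licit onset).
/y…a/ gap (V3→V4): /hf/ — longest licit onset from the right is /f/, leaving /h/ as coda.
/a…y/ gap (V4→V5): /fj/ — entire cluster is a permitted onset → onset /fj/, coda ∅.
Result: stimh.myj.fyh.fa.fjytz.
Mapping each syllable to C/V: /stimh/ → CCVCC, /myj/ → CVC, /fyh/ → CVC, /fa/ → CV, /fjytz/ → CCVCC.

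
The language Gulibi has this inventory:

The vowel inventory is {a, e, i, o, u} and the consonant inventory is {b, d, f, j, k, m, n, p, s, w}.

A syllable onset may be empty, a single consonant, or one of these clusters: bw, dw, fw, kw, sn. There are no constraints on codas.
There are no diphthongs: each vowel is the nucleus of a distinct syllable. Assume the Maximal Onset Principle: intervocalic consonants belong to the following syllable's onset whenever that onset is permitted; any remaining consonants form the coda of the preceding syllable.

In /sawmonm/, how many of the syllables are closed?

The vowels are a, o — 2 nuclei, so 2 syllables.
V1 /a/ – V2 /o/: /wm/; trying suffixes from longest down, /m/ is the first permitted one, so coda /w/ | onset /m/.
Putting it together: saw.monm.
Classifying each syllable: /saw/ (closed), /monm/ (closed).
Closed syllables: 2.

2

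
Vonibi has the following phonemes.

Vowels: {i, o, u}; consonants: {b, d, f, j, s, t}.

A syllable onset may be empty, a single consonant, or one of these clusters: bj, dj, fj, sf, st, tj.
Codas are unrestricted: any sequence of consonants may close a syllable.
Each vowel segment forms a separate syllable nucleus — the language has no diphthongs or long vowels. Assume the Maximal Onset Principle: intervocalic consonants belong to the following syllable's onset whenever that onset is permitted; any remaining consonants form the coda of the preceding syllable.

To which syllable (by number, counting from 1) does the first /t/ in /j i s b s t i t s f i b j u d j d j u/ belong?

Vowels present: i, i, i, u, u; each is a nucleus, giving 5 syllables.
/i…i/ gap (V1→V2): cluster /sbst/ — the longest permitted-onset suffix is /st/; onset = /st/, preceding coda = /sb/.
/i…i/ gap (V2→V3): cluster /tsf/ — the longest permitted-onset suffix is /sf/; onset = /sf/, preceding coda = /t/.
/i…u/ gap (V3→V4): /bj/ — entire cluster is a permitted onset → onset /bj/, coda ∅.
/u…u/ gap (V4→V5): /djdj/; trying suffixes from longest down, /dj/ is the first permitted one, so coda /dj/ | onset /dj/.
Syllabification: jisb.stit.sfi.bjudj.dju.
The first /t/ is in the onset of syllable 2 (/stit/).

2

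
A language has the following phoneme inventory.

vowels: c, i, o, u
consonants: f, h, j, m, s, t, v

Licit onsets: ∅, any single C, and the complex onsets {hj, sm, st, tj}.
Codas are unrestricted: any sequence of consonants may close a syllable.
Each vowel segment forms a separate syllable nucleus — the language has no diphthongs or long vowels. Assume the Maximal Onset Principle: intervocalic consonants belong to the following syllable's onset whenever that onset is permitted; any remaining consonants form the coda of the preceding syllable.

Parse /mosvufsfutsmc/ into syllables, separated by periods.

mos.vufs.fut.smc

Nuclei (vowels): o, u, u, c → 4 syllables.
Between /o/ (V1) and /u/ (V2): /sv/; trying suffixes from longest down, /v/ is the first permitted one, so coda /s/ | onset /v/.
Between /u/ (V2) and /u/ (V3): /fsf/ — longest licit onset from the right is /f/, leaving /fs/ as coda.
Between /u/ (V3) and /c/ (V4): /tsm/; trying suffixes from longest down, /sm/ is the first permitted one, so coda /t/ | onset /sm/.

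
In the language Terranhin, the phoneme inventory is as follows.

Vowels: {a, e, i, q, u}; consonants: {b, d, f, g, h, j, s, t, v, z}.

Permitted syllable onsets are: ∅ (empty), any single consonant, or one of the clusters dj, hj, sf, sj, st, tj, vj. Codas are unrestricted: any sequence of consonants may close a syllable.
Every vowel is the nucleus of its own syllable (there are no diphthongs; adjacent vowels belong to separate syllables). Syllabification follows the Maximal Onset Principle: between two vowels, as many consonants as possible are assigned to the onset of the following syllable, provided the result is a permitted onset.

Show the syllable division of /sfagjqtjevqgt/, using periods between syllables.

Vowels present: a, q, e, q; each is a nucleus, giving 4 syllables.
σ1/σ2 boundary: /gj/ splits as /g/ + /j/ (/j/ is the longest suffix that is a licit onset).
σ2/σ3 boundary: cluster /tj/ — /tj/ is itself a permitted onset, so the whole cluster goes right; preceding coda = ∅.
σ3/σ4 boundary: /v/ is a single consonant, so it becomes the next onset.

sfag.jq.tje.vqgt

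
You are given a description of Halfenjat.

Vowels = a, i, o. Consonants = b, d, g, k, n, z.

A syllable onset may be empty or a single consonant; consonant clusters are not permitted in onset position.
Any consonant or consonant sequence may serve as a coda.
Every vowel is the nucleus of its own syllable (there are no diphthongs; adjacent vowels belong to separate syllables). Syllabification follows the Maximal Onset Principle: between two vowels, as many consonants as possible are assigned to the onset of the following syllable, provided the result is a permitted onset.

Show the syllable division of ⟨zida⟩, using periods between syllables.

zi.da

The vowels are i, a — 2 nuclei, so 2 syllables.
/i…a/ gap (V1→V2): /d/ → onset of the next syllable (single consonants are always licit onsets).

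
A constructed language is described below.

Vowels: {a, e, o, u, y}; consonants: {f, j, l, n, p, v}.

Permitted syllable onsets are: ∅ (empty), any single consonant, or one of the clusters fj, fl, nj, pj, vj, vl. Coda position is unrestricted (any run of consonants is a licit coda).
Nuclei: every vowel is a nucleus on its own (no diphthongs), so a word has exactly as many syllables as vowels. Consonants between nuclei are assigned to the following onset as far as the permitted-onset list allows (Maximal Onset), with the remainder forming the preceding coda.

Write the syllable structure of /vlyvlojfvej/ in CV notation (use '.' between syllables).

The vowels are y, o, e — 3 nuclei, so 3 syllables.
σ1/σ2 boundary: cluster /vl/ — /vl/ is itself a permitted onset, so the whole cluster goes right; preceding coda = ∅.
σ2/σ3 boundary: /jfv/ — longest licit onset from the right is /v/, leaving /jf/ as coda.
Syllabification: vly.vlojf.vej.
Mapping each syllable to C/V: /vly/ → CCV, /vlojf/ → CCVCC, /vej/ → CVC.

CCV.CCVCC.CVC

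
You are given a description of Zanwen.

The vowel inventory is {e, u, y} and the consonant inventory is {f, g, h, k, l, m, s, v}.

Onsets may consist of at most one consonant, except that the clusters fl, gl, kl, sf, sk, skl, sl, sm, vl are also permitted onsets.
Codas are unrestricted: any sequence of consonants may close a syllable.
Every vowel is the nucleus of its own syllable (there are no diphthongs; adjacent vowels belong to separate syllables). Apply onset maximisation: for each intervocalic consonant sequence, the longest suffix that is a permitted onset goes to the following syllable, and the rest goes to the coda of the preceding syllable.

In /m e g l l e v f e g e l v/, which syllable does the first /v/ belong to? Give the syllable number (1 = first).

2

The vowels are e, e, e, e — 4 nuclei, so 4 syllables.
Between /e/ (V1) and /e/ (V2): /gll/ splits as /gl/ + /l/ (/l/ is the longest suffix that is a licit onset).
Between /e/ (V2) and /e/ (V3): /vf/; trying suffixes from longest down, /f/ is the first permitted one, so coda /v/ | onset /f/.
Between /e/ (V3) and /e/ (V4): /g/ is a single consonant, so it becomes the next onset.
So the parse is megl.lev.fe.gelv.
The first /v/ is in the coda of syllable 2 (/lev/).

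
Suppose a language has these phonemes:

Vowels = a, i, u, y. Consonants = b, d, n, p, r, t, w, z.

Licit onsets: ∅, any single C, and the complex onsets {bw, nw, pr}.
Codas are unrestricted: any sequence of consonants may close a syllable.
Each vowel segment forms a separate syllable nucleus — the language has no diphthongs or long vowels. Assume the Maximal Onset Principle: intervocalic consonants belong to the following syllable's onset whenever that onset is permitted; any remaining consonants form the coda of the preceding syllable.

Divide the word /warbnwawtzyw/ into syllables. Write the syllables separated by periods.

warb.nwawt.zyw

Nuclei (vowels): a, a, y → 3 syllables.
Between /a/ (V1) and /a/ (V2): /rbnw/; trying suffixes from longest down, /nw/ is the first permitted one, so coda /rb/ | onset /nw/.
Between /a/ (V2) and /y/ (V3): cluster /wtz/ — the longest permitted-onset suffix is /z/; onset = /z/, preceding coda = /wt/.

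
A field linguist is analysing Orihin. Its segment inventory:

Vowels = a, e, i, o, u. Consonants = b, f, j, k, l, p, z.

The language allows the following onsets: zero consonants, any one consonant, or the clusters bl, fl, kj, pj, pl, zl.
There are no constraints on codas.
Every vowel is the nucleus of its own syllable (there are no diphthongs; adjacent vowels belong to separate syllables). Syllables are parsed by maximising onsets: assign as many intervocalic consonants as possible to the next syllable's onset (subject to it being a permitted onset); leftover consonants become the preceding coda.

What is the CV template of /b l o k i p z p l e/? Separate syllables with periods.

The vowels are o, i, e — 3 nuclei, so 3 syllables.
σ1/σ2 boundary: just /k/ — single C goes to the following onset.
σ2/σ3 boundary: /pzpl/ — longest licit onset from the right is /pl/, leaving /pz/ as coda.
So the parse is blo.kipz.ple.
Mapping each syllable to C/V: /blo/ → CCV, /kipz/ → CVCC, /ple/ → CCV.

CCV.CVCC.CCV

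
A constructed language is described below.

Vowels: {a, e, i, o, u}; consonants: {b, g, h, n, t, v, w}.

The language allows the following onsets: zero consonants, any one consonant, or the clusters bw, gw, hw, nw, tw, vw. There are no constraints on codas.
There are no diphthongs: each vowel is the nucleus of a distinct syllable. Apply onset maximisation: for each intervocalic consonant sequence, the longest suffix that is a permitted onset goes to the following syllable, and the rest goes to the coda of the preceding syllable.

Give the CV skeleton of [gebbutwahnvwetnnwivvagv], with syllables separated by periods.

CVC.CV.CCVCC.CCVCC.CCVC.CVCC

Vowels present: e, u, a, e, i, a; each is a nucleus, giving 6 syllables.
/e…u/ gap (V1→V2): cluster /bb/ — the longest permitted-onset suffix is /b/; onset = /b/, preceding coda = /b/.
/u…a/ gap (V2→V3): /tw/ — entire cluster is a permitted onset → onset /tw/, coda ∅.
/a…e/ gap (V3→V4): /hnvw/ splits as /hn/ + /vw/ (/vw/ is the longest suffix that is a licit onset).
/e…i/ gap (V4→V5): cluster /tnnw/ — the longest permitted-onset suffix is /nw/; onset = /nw/, preceding coda = /tn/.
/i…a/ gap (V5→V6): /vv/ splits as /v/ + /v/ (/v/ is the longest suffix that is a licit onset).
Syllabification: geb.bu.twahn.vwetn.nwiv.vagv.
Mapping each syllable to C/V: /geb/ → CVC, /bu/ → CV, /twahn/ → CCVCC, /vwetn/ → CCVCC, /nwiv/ → CCVC, /vagv/ → CVCC.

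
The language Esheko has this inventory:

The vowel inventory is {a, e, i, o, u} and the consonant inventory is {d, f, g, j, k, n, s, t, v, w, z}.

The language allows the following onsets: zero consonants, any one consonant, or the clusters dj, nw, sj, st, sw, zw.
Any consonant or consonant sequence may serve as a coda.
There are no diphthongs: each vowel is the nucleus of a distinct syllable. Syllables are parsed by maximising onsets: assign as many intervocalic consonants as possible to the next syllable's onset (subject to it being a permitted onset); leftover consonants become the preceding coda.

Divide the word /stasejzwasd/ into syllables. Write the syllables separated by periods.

Vowels present: a, e, a; each is a nucleus, giving 3 syllables.
/a…e/ gap (V1→V2): just /s/ — single C goes to the following onset.
/e…a/ gap (V2→V3): /jzw/ — longest licit onset from the right is /zw/, leaving /j/ as coda.

sta.sej.zwasd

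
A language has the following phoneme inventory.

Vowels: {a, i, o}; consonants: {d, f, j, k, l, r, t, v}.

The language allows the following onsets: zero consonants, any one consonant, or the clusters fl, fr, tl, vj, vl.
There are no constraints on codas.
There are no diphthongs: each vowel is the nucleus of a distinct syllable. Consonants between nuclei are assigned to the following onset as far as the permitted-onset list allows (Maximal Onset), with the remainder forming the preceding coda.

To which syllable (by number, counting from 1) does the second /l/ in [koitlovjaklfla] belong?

The vowels are o, i, o, a, a — 5 nuclei, so 5 syllables.
/o…i/ gap (V1→V2): hiatus — the boundary sits between the two vowels.
/i…o/ gap (V2→V3): /tl/ is a licit onset in full, so it all attaches to the next syllable.
/o…a/ gap (V3→V4): cluster /vj/ — /vj/ is itself a permitted onset, so the whole cluster goes right; preceding coda = ∅.
/a…a/ gap (V4→V5): /klfl/; trying suffixes from longest down, /fl/ is the first permitted one, so coda /kl/ | onset /fl/.
So the parse is ko.i.tlo.vjakl.fla.
The second /l/ is in the coda of syllable 4 (/vjakl/).

4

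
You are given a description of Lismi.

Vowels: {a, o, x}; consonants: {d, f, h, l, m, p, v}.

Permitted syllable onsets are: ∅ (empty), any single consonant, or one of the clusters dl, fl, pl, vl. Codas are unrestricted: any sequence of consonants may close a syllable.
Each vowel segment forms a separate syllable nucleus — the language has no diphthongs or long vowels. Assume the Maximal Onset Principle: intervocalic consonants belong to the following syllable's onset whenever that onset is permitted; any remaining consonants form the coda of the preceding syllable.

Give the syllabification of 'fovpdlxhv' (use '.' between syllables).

fovp.dlxhv

Vowels present: o, x; each is a nucleus, giving 2 syllables.
σ1/σ2 boundary: /vpdl/ splits as /vp/ + /dl/ (/dl/ is the longest suffix that is a licit onset).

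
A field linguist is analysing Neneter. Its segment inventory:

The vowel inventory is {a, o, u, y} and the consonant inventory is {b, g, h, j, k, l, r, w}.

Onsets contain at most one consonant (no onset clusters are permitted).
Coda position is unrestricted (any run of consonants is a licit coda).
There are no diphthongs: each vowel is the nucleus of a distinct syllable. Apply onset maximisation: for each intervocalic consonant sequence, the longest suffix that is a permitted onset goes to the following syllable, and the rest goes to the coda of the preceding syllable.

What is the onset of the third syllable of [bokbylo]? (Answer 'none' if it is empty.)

The vowels are o, y, o — 3 nuclei, so 3 syllables.
σ1/σ2 boundary: /kb/ splits as /k/ + /b/ (/b/ is the longest suffix that is a licit onset).
σ2/σ3 boundary: /l/ → onset of the next syllable (single consonants are always licit onsets).
So the parse is bok.by.lo.
Syllable 3 is /lo/: onset /l/, nucleus /o/, coda ∅.

l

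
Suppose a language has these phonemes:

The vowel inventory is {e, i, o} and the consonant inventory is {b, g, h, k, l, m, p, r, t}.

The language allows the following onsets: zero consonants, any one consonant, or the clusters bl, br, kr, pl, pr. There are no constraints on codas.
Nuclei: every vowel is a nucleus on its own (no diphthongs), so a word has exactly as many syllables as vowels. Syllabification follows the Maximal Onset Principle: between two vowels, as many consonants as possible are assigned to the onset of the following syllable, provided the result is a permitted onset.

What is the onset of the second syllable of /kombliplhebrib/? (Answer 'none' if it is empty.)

bl

The vowels are o, i, e, i — 4 nuclei, so 4 syllables.
Between /o/ (V1) and /i/ (V2): cluster /mbl/ — the longest permitted-onset suffix is /bl/; onset = /bl/, preceding coda = /m/.
Between /i/ (V2) and /e/ (V3): /plh/ splits as /pl/ + /h/ (/h/ is the longest suffix that is a licit onset).
Between /e/ (V3) and /i/ (V4): /br/ is a licit onset in full, so it all attaches to the next syllable.
Result: kom.blipl.he.brib.
Syllable 2 is /blipl/: onset /bl/, nucleus /i/, coda /pl/.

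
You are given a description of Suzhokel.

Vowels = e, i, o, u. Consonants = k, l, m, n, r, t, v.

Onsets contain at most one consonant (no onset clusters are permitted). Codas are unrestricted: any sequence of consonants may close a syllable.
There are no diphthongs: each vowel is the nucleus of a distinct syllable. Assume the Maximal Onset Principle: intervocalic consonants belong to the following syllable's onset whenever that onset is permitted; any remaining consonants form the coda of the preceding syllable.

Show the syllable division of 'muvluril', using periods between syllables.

Vowels present: u, u, i; each is a nucleus, giving 3 syllables.
/u…u/ gap (V1→V2): /vl/ splits as /v/ + /l/ (/l/ is the longest suffix that is a licit onset).
/u…i/ gap (V2→V3): /r/ → onset of the next syllable (single consonants are always licit onsets).

muv.lu.ril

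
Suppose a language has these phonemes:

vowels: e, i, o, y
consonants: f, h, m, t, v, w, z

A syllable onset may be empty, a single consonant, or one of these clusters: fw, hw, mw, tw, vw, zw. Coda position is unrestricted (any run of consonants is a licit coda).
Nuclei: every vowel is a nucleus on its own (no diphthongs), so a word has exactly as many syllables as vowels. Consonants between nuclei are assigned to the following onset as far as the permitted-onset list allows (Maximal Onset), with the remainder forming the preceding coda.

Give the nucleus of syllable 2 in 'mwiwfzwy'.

Vowels present: i, y; each is a nucleus, giving 2 syllables.
The second nucleus (vowel 2 from the left) is /y/.

y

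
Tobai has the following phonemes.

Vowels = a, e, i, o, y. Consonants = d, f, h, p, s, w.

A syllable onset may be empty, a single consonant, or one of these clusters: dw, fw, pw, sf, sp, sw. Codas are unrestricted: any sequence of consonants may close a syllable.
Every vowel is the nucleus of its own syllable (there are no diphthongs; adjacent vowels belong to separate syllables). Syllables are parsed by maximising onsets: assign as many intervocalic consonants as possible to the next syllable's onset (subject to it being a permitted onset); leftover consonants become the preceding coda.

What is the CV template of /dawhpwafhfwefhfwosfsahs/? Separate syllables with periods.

Nuclei (vowels): a, a, e, o, a → 5 syllables.
Between /a/ (V1) and /a/ (V2): /whpw/; trying suffixes from longest down, /pw/ is the first permitted one, so coda /wh/ | onset /pw/.
Between /a/ (V2) and /e/ (V3): /fhfw/ splits as /fh/ + /fw/ (/fw/ is the longest suffix that is a licit onset).
Between /e/ (V3) and /o/ (V4): /fhfw/ — longest licit onset from the right is /fw/, leaving /fh/ as coda.
Between /o/ (V4) and /a/ (V5): cluster /sfs/ — the longest permitted-onset suffix is /s/; onset = /s/, preceding coda = /sf/.
Putting it together: dawh.pwafh.fwefh.fwosf.sahs.
Mapping each syllable to C/V: /dawh/ → CVCC, /pwafh/ → CCVCC, /fwefh/ → CCVCC, /fwosf/ → CCVCC, /sahs/ → CVCC.

CVCC.CCVCC.CCVCC.CCVCC.CVCC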